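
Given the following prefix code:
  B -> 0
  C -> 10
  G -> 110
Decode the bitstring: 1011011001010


Decoding step by step:
Bits 10 -> C
Bits 110 -> G
Bits 110 -> G
Bits 0 -> B
Bits 10 -> C
Bits 10 -> C


Decoded message: CGGBCC


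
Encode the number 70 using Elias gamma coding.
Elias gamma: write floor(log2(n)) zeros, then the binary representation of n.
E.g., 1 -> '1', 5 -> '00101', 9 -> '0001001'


num_bits = floor(log2(70)) + 1 = 7
leading_zeros = num_bits - 1 = 6
binary(70) = 1000110

Elias gamma(70) = '000000' + '1000110' = 0000001000110 (13 bits)


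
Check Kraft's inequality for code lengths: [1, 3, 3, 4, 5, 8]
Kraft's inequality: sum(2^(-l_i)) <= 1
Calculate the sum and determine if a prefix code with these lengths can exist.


Sum = 2^(-1) + 2^(-3) + 2^(-3) + 2^(-4) + 2^(-5) + 2^(-8)
    = 0.5 + 0.125 + 0.125 + 0.0625 + 0.03125 + 0.00390625
    = 217/256 = 0.84765625
Since 0.84765625 <= 1, Kraft's inequality IS satisfied.
A prefix code with these lengths CAN exist.

Kraft sum = 0.84765625. Satisfied.


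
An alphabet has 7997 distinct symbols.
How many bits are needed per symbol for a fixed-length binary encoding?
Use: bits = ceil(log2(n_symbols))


log2(7997) = 12.9652
Bracket: 2^12 = 4096 < 7997 <= 2^13 = 8192
So ceil(log2(7997)) = 13

bits = ceil(log2(7997)) = ceil(12.9652) = 13 bits


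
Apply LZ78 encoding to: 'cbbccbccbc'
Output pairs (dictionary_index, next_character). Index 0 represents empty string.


LZ78 encoding steps:
Dictionary: {0: ''}
Step 1: w='' (idx 0), next='c' -> output (0, 'c'), add 'c' as idx 1
Step 2: w='' (idx 0), next='b' -> output (0, 'b'), add 'b' as idx 2
Step 3: w='b' (idx 2), next='c' -> output (2, 'c'), add 'bc' as idx 3
Step 4: w='c' (idx 1), next='b' -> output (1, 'b'), add 'cb' as idx 4
Step 5: w='c' (idx 1), next='c' -> output (1, 'c'), add 'cc' as idx 5
Step 6: w='bc' (idx 3), end of input -> output (3, '')


Encoded: [(0, 'c'), (0, 'b'), (2, 'c'), (1, 'b'), (1, 'c'), (3, '')]


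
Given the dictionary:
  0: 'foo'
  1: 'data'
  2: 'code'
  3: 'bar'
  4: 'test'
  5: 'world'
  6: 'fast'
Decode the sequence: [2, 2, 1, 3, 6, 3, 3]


Look up each index in the dictionary:
  2 -> 'code'
  2 -> 'code'
  1 -> 'data'
  3 -> 'bar'
  6 -> 'fast'
  3 -> 'bar'
  3 -> 'bar'

Decoded: "code code data bar fast bar bar"


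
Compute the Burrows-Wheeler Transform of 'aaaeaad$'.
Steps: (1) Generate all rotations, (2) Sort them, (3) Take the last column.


Rotations (sorted):
  0: $aaaeaad -> last char: d
  1: aaaeaad$ -> last char: $
  2: aad$aaae -> last char: e
  3: aaeaad$a -> last char: a
  4: ad$aaaea -> last char: a
  5: aeaad$aa -> last char: a
  6: d$aaaeaa -> last char: a
  7: eaad$aaa -> last char: a


BWT = d$eaaaaa


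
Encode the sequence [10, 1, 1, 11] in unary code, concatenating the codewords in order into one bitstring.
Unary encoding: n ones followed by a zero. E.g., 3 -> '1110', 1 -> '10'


Encode each number as n ones followed by a terminating 0:
  10 -> 11111111110 (11 bits)
  1 -> 10 (2 bits)
  1 -> 10 (2 bits)
  11 -> 111111111110 (12 bits)
Total length = 11 + 2 + 2 + 12 = 27 bits.

Unary([10, 1, 1, 11]) = 111111111101010111111111110 (27 bits)


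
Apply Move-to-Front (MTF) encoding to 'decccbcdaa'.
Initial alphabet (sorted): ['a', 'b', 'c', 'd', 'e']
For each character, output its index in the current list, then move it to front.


MTF encoding:
'd': index 3 in ['a', 'b', 'c', 'd', 'e'] -> ['d', 'a', 'b', 'c', 'e']
'e': index 4 in ['d', 'a', 'b', 'c', 'e'] -> ['e', 'd', 'a', 'b', 'c']
'c': index 4 in ['e', 'd', 'a', 'b', 'c'] -> ['c', 'e', 'd', 'a', 'b']
'c': index 0 in ['c', 'e', 'd', 'a', 'b'] -> ['c', 'e', 'd', 'a', 'b']
'c': index 0 in ['c', 'e', 'd', 'a', 'b'] -> ['c', 'e', 'd', 'a', 'b']
'b': index 4 in ['c', 'e', 'd', 'a', 'b'] -> ['b', 'c', 'e', 'd', 'a']
'c': index 1 in ['b', 'c', 'e', 'd', 'a'] -> ['c', 'b', 'e', 'd', 'a']
'd': index 3 in ['c', 'b', 'e', 'd', 'a'] -> ['d', 'c', 'b', 'e', 'a']
'a': index 4 in ['d', 'c', 'b', 'e', 'a'] -> ['a', 'd', 'c', 'b', 'e']
'a': index 0 in ['a', 'd', 'c', 'b', 'e'] -> ['a', 'd', 'c', 'b', 'e']


Output: [3, 4, 4, 0, 0, 4, 1, 3, 4, 0]


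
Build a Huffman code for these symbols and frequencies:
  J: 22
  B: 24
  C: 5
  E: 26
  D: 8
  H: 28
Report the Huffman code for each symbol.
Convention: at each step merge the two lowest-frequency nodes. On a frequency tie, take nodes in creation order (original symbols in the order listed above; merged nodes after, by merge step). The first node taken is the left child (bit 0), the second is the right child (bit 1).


Huffman tree construction:
Step 1: Merge C(5) + D(8) = 13
Step 2: Merge (C+D)(13) + J(22) = 35
Step 3: Merge B(24) + E(26) = 50
Step 4: Merge H(28) + ((C+D)+J)(35) = 63
Step 5: Merge (B+E)(50) + (H+((C+D)+J))(63) = 113
Read each symbol's code off the tree from the root (left child = 0, right child = 1).

Codes:
  J: 111 (length 3)
  B: 00 (length 2)
  C: 1100 (length 4)
  E: 01 (length 2)
  D: 1101 (length 4)
  H: 10 (length 2)
Average code length: 274/113 = 2.4248 bits/symbol


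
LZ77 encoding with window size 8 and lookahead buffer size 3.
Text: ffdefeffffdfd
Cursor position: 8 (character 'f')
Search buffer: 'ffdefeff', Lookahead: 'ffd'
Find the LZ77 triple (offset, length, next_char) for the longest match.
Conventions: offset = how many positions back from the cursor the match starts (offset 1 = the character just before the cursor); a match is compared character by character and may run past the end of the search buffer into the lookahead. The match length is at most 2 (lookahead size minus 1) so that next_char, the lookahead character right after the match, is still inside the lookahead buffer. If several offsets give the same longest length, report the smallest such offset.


Try each offset into the search buffer:
  offset=1 (pos 7, char 'f'): match length 2
  offset=2 (pos 6, char 'f'): match length 2
  offset=3 (pos 5, char 'e'): match length 0
  offset=4 (pos 4, char 'f'): match length 1
  offset=5 (pos 3, char 'e'): match length 0
  offset=6 (pos 2, char 'd'): match length 0
  offset=7 (pos 1, char 'f'): match length 1
  offset=8 (pos 0, char 'f'): match length 2
Longest match has length 2, found at offsets 1, 2, 8; take the smallest, offset 1.
next_char = character at position 8 + 2 = 10 -> 'd'

Best match: offset=1, length=2 (matching 'ff' starting at position 7)
LZ77 triple: (1, 2, 'd')


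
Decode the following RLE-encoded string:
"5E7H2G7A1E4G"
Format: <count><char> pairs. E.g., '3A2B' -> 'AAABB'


Expanding each <count><char> pair:
  5E -> 'EEEEE'
  7H -> 'HHHHHHH'
  2G -> 'GG'
  7A -> 'AAAAAAA'
  1E -> 'E'
  4G -> 'GGGG'

Decoded = EEEEEHHHHHHHGGAAAAAAAEGGGG


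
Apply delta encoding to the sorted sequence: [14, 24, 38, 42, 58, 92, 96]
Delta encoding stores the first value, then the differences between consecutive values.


First value: 14
Deltas:
  24 - 14 = 10
  38 - 24 = 14
  42 - 38 = 4
  58 - 42 = 16
  92 - 58 = 34
  96 - 92 = 4


Delta encoded: [14, 10, 14, 4, 16, 34, 4]


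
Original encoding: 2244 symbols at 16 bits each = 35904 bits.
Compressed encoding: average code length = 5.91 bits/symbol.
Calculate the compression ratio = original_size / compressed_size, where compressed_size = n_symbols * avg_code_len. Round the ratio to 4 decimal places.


original_size = n_symbols * orig_bits = 2244 * 16 = 35904 bits
compressed_size = n_symbols * avg_code_len = 2244 * 5.91 = 13262.04 bits
ratio = original_size / compressed_size = 35904 / 13262.04 = 2.7073

Compression ratio = 2.7073


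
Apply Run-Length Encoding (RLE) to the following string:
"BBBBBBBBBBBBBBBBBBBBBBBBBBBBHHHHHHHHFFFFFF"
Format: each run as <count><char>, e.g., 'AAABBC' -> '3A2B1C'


Scanning runs left to right:
  i=0: run of 'B' x 28 -> '28B'
  i=28: run of 'H' x 8 -> '8H'
  i=36: run of 'F' x 6 -> '6F'

RLE = 28B8H6F


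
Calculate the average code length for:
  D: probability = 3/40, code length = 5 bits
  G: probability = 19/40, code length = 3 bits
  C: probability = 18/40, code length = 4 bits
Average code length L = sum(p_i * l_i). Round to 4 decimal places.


Weighted contributions p_i * l_i:
  D: (3/40) * 5 = 15/40
  G: (19/40) * 3 = 57/40
  C: (18/40) * 4 = 72/40
Sum = (15 + 57 + 72)/40 = 144/40

L = 144/40 = 3.6000 bits/symbol


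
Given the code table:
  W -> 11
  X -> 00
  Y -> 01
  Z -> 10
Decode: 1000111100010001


Decoding:
10 -> Z
00 -> X
11 -> W
11 -> W
00 -> X
01 -> Y
00 -> X
01 -> Y


Result: ZXWWXYXY


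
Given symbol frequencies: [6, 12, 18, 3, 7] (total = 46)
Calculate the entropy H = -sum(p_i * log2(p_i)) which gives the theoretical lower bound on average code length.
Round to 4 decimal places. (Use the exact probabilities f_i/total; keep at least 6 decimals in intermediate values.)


Per-symbol terms -p_i * log2(p_i) with p_i = f_i/46:
  p = 6/46 = 0.130435: log2(p) = -2.938599, -p*log2(p) = 0.383296
  p = 12/46 = 0.260870: log2(p) = -1.938599, -p*log2(p) = 0.505722
  p = 18/46 = 0.391304: log2(p) = -1.353637, -p*log2(p) = 0.529684
  p = 3/46 = 0.065217: log2(p) = -3.938599, -p*log2(p) = 0.256865
  p = 7/46 = 0.152174: log2(p) = -2.716207, -p*log2(p) = 0.413336
H = 0.383296 + 0.505722 + 0.529684 + 0.256865 + 0.413336 = 2.088903

H = 2.0889 bits/symbol


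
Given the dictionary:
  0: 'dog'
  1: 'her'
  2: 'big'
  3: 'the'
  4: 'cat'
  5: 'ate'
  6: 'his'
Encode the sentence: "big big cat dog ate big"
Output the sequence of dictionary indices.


Look up each word in the dictionary:
  'big' -> 2
  'big' -> 2
  'cat' -> 4
  'dog' -> 0
  'ate' -> 5
  'big' -> 2

Encoded: [2, 2, 4, 0, 5, 2]


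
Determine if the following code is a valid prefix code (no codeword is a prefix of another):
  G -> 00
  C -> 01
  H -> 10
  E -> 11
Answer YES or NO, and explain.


Checking each pair (does one codeword prefix another?):
  G='00' vs C='01': no prefix
  G='00' vs H='10': no prefix
  G='00' vs E='11': no prefix
  C='01' vs G='00': no prefix
  C='01' vs H='10': no prefix
  C='01' vs E='11': no prefix
  H='10' vs G='00': no prefix
  H='10' vs C='01': no prefix
  H='10' vs E='11': no prefix
  E='11' vs G='00': no prefix
  E='11' vs C='01': no prefix
  E='11' vs H='10': no prefix
No violation found over all pairs.

YES -- this is a valid prefix code. No codeword is a prefix of any other codeword.


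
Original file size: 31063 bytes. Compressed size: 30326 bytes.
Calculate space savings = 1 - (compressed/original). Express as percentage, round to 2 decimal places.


ratio = compressed/original = 30326/31063 = 0.976274
savings = 1 - ratio = 1 - 0.976274 = 0.023726
as a percentage: 0.023726 * 100 = 2.37%

Space savings = 1 - 30326/31063 = 2.37%


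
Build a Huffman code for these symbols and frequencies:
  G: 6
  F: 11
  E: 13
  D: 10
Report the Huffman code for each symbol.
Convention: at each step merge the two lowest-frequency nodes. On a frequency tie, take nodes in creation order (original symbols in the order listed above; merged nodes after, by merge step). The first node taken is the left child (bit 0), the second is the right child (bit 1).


Huffman tree construction:
Step 1: Merge G(6) + D(10) = 16
Step 2: Merge F(11) + E(13) = 24
Step 3: Merge (G+D)(16) + (F+E)(24) = 40
Read each symbol's code off the tree from the root (left child = 0, right child = 1).

Codes:
  G: 00 (length 2)
  F: 10 (length 2)
  E: 11 (length 2)
  D: 01 (length 2)
Average code length: 80/40 = 2.0000 bits/symbol


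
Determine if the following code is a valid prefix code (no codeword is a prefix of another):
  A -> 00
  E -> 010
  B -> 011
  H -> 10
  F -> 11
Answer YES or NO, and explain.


Checking each pair (does one codeword prefix another?):
  A='00' vs E='010': no prefix
  A='00' vs B='011': no prefix
  A='00' vs H='10': no prefix
  A='00' vs F='11': no prefix
  E='010' vs A='00': no prefix
  E='010' vs B='011': no prefix
  E='010' vs H='10': no prefix
  E='010' vs F='11': no prefix
  B='011' vs A='00': no prefix
  B='011' vs E='010': no prefix
  B='011' vs H='10': no prefix
  B='011' vs F='11': no prefix
  H='10' vs A='00': no prefix
  H='10' vs E='010': no prefix
  H='10' vs B='011': no prefix
  H='10' vs F='11': no prefix
  F='11' vs A='00': no prefix
  F='11' vs E='010': no prefix
  F='11' vs B='011': no prefix
  F='11' vs H='10': no prefix
No violation found over all pairs.

YES -- this is a valid prefix code. No codeword is a prefix of any other codeword.


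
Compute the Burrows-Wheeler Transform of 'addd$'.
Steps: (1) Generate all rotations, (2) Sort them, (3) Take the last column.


Rotations (sorted):
  0: $addd -> last char: d
  1: addd$ -> last char: $
  2: d$add -> last char: d
  3: dd$ad -> last char: d
  4: ddd$a -> last char: a


BWT = d$dda


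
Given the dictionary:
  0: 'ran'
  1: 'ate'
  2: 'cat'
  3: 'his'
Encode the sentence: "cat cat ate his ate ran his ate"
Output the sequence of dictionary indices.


Look up each word in the dictionary:
  'cat' -> 2
  'cat' -> 2
  'ate' -> 1
  'his' -> 3
  'ate' -> 1
  'ran' -> 0
  'his' -> 3
  'ate' -> 1

Encoded: [2, 2, 1, 3, 1, 0, 3, 1]


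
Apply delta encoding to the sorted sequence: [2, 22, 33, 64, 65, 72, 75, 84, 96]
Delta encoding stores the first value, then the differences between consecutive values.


First value: 2
Deltas:
  22 - 2 = 20
  33 - 22 = 11
  64 - 33 = 31
  65 - 64 = 1
  72 - 65 = 7
  75 - 72 = 3
  84 - 75 = 9
  96 - 84 = 12


Delta encoded: [2, 20, 11, 31, 1, 7, 3, 9, 12]


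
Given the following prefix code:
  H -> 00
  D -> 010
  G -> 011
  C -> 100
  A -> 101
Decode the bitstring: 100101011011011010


Decoding step by step:
Bits 100 -> C
Bits 101 -> A
Bits 011 -> G
Bits 011 -> G
Bits 011 -> G
Bits 010 -> D


Decoded message: CAGGGD


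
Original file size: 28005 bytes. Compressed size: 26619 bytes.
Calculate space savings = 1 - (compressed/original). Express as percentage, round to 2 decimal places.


ratio = compressed/original = 26619/28005 = 0.950509
savings = 1 - ratio = 1 - 0.950509 = 0.049491
as a percentage: 0.049491 * 100 = 4.95%

Space savings = 1 - 26619/28005 = 4.95%


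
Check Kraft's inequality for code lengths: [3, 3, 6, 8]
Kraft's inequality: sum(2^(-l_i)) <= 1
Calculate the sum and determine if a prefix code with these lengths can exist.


Sum = 2^(-3) + 2^(-3) + 2^(-6) + 2^(-8)
    = 0.125 + 0.125 + 0.015625 + 0.00390625
    = 69/256 = 0.26953125
Since 0.26953125 <= 1, Kraft's inequality IS satisfied.
A prefix code with these lengths CAN exist.

Kraft sum = 0.26953125. Satisfied.


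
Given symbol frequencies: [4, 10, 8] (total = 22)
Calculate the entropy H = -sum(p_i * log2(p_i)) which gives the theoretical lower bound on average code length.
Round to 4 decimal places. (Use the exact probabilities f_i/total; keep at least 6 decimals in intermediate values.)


Per-symbol terms -p_i * log2(p_i) with p_i = f_i/22:
  p = 4/22 = 0.181818: log2(p) = -2.459432, -p*log2(p) = 0.447169
  p = 10/22 = 0.454545: log2(p) = -1.137504, -p*log2(p) = 0.517047
  p = 8/22 = 0.363636: log2(p) = -1.459432, -p*log2(p) = 0.530702
H = 0.447169 + 0.517047 + 0.530702 = 1.494918

H = 1.4949 bits/symbol


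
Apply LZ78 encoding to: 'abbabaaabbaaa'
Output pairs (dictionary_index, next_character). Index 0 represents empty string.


LZ78 encoding steps:
Dictionary: {0: ''}
Step 1: w='' (idx 0), next='a' -> output (0, 'a'), add 'a' as idx 1
Step 2: w='' (idx 0), next='b' -> output (0, 'b'), add 'b' as idx 2
Step 3: w='b' (idx 2), next='a' -> output (2, 'a'), add 'ba' as idx 3
Step 4: w='ba' (idx 3), next='a' -> output (3, 'a'), add 'baa' as idx 4
Step 5: w='a' (idx 1), next='b' -> output (1, 'b'), add 'ab' as idx 5
Step 6: w='baa' (idx 4), next='a' -> output (4, 'a'), add 'baaa' as idx 6


Encoded: [(0, 'a'), (0, 'b'), (2, 'a'), (3, 'a'), (1, 'b'), (4, 'a')]


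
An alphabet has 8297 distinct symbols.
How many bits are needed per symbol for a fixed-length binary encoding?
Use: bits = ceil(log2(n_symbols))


log2(8297) = 13.0184
Bracket: 2^13 = 8192 < 8297 <= 2^14 = 16384
So ceil(log2(8297)) = 14

bits = ceil(log2(8297)) = ceil(13.0184) = 14 bits


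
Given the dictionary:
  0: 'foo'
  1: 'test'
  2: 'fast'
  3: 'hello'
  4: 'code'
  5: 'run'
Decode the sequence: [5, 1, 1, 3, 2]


Look up each index in the dictionary:
  5 -> 'run'
  1 -> 'test'
  1 -> 'test'
  3 -> 'hello'
  2 -> 'fast'

Decoded: "run test test hello fast"


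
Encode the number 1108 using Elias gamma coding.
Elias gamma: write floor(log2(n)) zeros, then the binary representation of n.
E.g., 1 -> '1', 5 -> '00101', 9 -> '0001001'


num_bits = floor(log2(1108)) + 1 = 11
leading_zeros = num_bits - 1 = 10
binary(1108) = 10001010100

Elias gamma(1108) = '0000000000' + '10001010100' = 000000000010001010100 (21 bits)


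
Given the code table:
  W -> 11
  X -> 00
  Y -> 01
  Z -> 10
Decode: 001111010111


Decoding:
00 -> X
11 -> W
11 -> W
01 -> Y
01 -> Y
11 -> W


Result: XWWYYW


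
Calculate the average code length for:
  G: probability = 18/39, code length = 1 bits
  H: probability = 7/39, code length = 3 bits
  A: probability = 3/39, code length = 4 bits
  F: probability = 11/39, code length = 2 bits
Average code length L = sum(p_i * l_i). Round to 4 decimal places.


Weighted contributions p_i * l_i:
  G: (18/39) * 1 = 18/39
  H: (7/39) * 3 = 21/39
  A: (3/39) * 4 = 12/39
  F: (11/39) * 2 = 22/39
Sum = (18 + 21 + 12 + 22)/39 = 73/39

L = 73/39 = 1.8718 bits/symbol


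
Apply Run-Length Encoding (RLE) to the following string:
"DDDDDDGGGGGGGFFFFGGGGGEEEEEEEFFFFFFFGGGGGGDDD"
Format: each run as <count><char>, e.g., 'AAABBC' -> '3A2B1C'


Scanning runs left to right:
  i=0: run of 'D' x 6 -> '6D'
  i=6: run of 'G' x 7 -> '7G'
  i=13: run of 'F' x 4 -> '4F'
  i=17: run of 'G' x 5 -> '5G'
  i=22: run of 'E' x 7 -> '7E'
  i=29: run of 'F' x 7 -> '7F'
  i=36: run of 'G' x 6 -> '6G'
  i=42: run of 'D' x 3 -> '3D'

RLE = 6D7G4F5G7E7F6G3D


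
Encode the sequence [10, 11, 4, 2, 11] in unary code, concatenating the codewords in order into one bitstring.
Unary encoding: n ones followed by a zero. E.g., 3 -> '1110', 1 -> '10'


Encode each number as n ones followed by a terminating 0:
  10 -> 11111111110 (11 bits)
  11 -> 111111111110 (12 bits)
  4 -> 11110 (5 bits)
  2 -> 110 (3 bits)
  11 -> 111111111110 (12 bits)
Total length = 11 + 12 + 5 + 3 + 12 = 43 bits.

Unary([10, 11, 4, 2, 11]) = 1111111111011111111111011110110111111111110 (43 bits)


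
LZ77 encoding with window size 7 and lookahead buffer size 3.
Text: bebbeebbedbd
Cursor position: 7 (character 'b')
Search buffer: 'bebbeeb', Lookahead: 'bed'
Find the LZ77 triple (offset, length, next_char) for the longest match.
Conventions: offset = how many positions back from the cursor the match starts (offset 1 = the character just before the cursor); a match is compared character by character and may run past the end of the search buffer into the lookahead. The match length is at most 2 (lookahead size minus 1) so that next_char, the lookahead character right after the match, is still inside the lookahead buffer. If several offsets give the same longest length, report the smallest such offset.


Try each offset into the search buffer:
  offset=1 (pos 6, char 'b'): match length 1
  offset=2 (pos 5, char 'e'): match length 0
  offset=3 (pos 4, char 'e'): match length 0
  offset=4 (pos 3, char 'b'): match length 2
  offset=5 (pos 2, char 'b'): match length 1
  offset=6 (pos 1, char 'e'): match length 0
  offset=7 (pos 0, char 'b'): match length 2
Longest match has length 2, found at offsets 4, 7; take the smallest, offset 4.
next_char = character at position 7 + 2 = 9 -> 'd'

Best match: offset=4, length=2 (matching 'be' starting at position 3)
LZ77 triple: (4, 2, 'd')


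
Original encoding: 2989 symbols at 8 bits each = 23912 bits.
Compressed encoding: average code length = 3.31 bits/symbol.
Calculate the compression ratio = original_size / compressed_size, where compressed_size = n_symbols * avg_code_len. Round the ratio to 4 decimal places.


original_size = n_symbols * orig_bits = 2989 * 8 = 23912 bits
compressed_size = n_symbols * avg_code_len = 2989 * 3.31 = 9893.59 bits
ratio = original_size / compressed_size = 23912 / 9893.59 = 2.4169

Compression ratio = 2.4169


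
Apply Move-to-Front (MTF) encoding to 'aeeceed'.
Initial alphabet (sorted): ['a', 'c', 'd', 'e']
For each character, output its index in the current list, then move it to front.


MTF encoding:
'a': index 0 in ['a', 'c', 'd', 'e'] -> ['a', 'c', 'd', 'e']
'e': index 3 in ['a', 'c', 'd', 'e'] -> ['e', 'a', 'c', 'd']
'e': index 0 in ['e', 'a', 'c', 'd'] -> ['e', 'a', 'c', 'd']
'c': index 2 in ['e', 'a', 'c', 'd'] -> ['c', 'e', 'a', 'd']
'e': index 1 in ['c', 'e', 'a', 'd'] -> ['e', 'c', 'a', 'd']
'e': index 0 in ['e', 'c', 'a', 'd'] -> ['e', 'c', 'a', 'd']
'd': index 3 in ['e', 'c', 'a', 'd'] -> ['d', 'e', 'c', 'a']


Output: [0, 3, 0, 2, 1, 0, 3]


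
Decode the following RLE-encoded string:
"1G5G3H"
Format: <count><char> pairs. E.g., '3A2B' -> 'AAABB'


Expanding each <count><char> pair:
  1G -> 'G'
  5G -> 'GGGGG'
  3H -> 'HHH'

Decoded = GGGGGGHHH


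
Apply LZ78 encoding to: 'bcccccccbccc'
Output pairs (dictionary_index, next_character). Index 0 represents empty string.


LZ78 encoding steps:
Dictionary: {0: ''}
Step 1: w='' (idx 0), next='b' -> output (0, 'b'), add 'b' as idx 1
Step 2: w='' (idx 0), next='c' -> output (0, 'c'), add 'c' as idx 2
Step 3: w='c' (idx 2), next='c' -> output (2, 'c'), add 'cc' as idx 3
Step 4: w='cc' (idx 3), next='c' -> output (3, 'c'), add 'ccc' as idx 4
Step 5: w='c' (idx 2), next='b' -> output (2, 'b'), add 'cb' as idx 5
Step 6: w='ccc' (idx 4), end of input -> output (4, '')


Encoded: [(0, 'b'), (0, 'c'), (2, 'c'), (3, 'c'), (2, 'b'), (4, '')]


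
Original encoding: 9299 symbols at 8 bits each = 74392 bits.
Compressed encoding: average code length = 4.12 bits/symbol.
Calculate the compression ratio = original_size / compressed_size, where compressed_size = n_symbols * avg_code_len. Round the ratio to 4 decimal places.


original_size = n_symbols * orig_bits = 9299 * 8 = 74392 bits
compressed_size = n_symbols * avg_code_len = 9299 * 4.12 = 38311.88 bits
ratio = original_size / compressed_size = 74392 / 38311.88 = 1.9417

Compression ratio = 1.9417


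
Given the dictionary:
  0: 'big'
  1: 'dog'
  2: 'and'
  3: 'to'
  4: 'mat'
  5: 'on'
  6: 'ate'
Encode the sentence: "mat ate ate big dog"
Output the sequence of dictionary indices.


Look up each word in the dictionary:
  'mat' -> 4
  'ate' -> 6
  'ate' -> 6
  'big' -> 0
  'dog' -> 1

Encoded: [4, 6, 6, 0, 1]


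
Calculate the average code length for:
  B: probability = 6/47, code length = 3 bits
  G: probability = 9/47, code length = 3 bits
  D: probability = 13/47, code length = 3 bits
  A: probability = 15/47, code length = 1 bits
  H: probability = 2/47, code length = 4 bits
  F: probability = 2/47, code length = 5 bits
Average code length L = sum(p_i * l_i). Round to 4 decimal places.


Weighted contributions p_i * l_i:
  B: (6/47) * 3 = 18/47
  G: (9/47) * 3 = 27/47
  D: (13/47) * 3 = 39/47
  A: (15/47) * 1 = 15/47
  H: (2/47) * 4 = 8/47
  F: (2/47) * 5 = 10/47
Sum = (18 + 27 + 39 + 15 + 8 + 10)/47 = 117/47

L = 117/47 = 2.4894 bits/symbol


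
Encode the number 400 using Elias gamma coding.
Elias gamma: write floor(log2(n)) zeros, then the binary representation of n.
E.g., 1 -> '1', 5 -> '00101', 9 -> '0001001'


num_bits = floor(log2(400)) + 1 = 9
leading_zeros = num_bits - 1 = 8
binary(400) = 110010000

Elias gamma(400) = '00000000' + '110010000' = 00000000110010000 (17 bits)


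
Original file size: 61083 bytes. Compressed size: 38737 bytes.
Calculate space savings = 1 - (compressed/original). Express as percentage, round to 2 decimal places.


ratio = compressed/original = 38737/61083 = 0.63417
savings = 1 - ratio = 1 - 0.63417 = 0.36583
as a percentage: 0.36583 * 100 = 36.58%

Space savings = 1 - 38737/61083 = 36.58%


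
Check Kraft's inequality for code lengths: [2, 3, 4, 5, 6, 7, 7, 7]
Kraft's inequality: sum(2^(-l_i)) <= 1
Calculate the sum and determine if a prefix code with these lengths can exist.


Sum = 2^(-2) + 2^(-3) + 2^(-4) + 2^(-5) + 2^(-6) + 2^(-7) + 2^(-7) + 2^(-7)
    = 0.25 + 0.125 + 0.0625 + 0.03125 + 0.015625 + 0.0078125 + 0.0078125 + 0.0078125
    = 65/128 = 0.5078125
Since 0.5078125 <= 1, Kraft's inequality IS satisfied.
A prefix code with these lengths CAN exist.

Kraft sum = 0.5078125. Satisfied.


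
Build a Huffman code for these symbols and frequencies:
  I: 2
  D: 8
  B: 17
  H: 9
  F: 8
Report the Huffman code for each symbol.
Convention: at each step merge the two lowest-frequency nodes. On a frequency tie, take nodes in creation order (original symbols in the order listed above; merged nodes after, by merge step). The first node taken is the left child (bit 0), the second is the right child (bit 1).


Huffman tree construction:
Step 1: Merge I(2) + D(8) = 10
Step 2: Merge F(8) + H(9) = 17
Step 3: Merge (I+D)(10) + B(17) = 27
Step 4: Merge (F+H)(17) + ((I+D)+B)(27) = 44
Read each symbol's code off the tree from the root (left child = 0, right child = 1).

Codes:
  I: 100 (length 3)
  D: 101 (length 3)
  B: 11 (length 2)
  H: 01 (length 2)
  F: 00 (length 2)
Average code length: 98/44 = 2.2273 bits/symbol


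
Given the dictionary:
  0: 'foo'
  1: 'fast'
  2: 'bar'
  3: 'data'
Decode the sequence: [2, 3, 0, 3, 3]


Look up each index in the dictionary:
  2 -> 'bar'
  3 -> 'data'
  0 -> 'foo'
  3 -> 'data'
  3 -> 'data'

Decoded: "bar data foo data data"


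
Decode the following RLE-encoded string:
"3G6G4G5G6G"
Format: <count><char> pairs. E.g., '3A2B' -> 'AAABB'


Expanding each <count><char> pair:
  3G -> 'GGG'
  6G -> 'GGGGGG'
  4G -> 'GGGG'
  5G -> 'GGGGG'
  6G -> 'GGGGGG'

Decoded = GGGGGGGGGGGGGGGGGGGGGGGG


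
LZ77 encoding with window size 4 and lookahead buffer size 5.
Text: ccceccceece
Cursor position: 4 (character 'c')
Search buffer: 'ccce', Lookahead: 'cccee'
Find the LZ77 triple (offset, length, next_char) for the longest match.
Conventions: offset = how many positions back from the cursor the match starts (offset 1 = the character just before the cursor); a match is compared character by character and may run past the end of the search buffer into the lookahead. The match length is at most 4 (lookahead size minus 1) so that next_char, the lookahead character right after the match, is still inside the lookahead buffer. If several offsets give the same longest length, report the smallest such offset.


Try each offset into the search buffer:
  offset=1 (pos 3, char 'e'): match length 0
  offset=2 (pos 2, char 'c'): match length 1
  offset=3 (pos 1, char 'c'): match length 2
  offset=4 (pos 0, char 'c'): match length 4
Longest match has length 4 at offset 4.
next_char = character at position 4 + 4 = 8 -> 'e'

Best match: offset=4, length=4 (matching 'ccce' starting at position 0)
LZ77 triple: (4, 4, 'e')


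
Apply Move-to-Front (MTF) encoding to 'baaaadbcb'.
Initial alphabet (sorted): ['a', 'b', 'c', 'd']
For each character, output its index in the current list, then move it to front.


MTF encoding:
'b': index 1 in ['a', 'b', 'c', 'd'] -> ['b', 'a', 'c', 'd']
'a': index 1 in ['b', 'a', 'c', 'd'] -> ['a', 'b', 'c', 'd']
'a': index 0 in ['a', 'b', 'c', 'd'] -> ['a', 'b', 'c', 'd']
'a': index 0 in ['a', 'b', 'c', 'd'] -> ['a', 'b', 'c', 'd']
'a': index 0 in ['a', 'b', 'c', 'd'] -> ['a', 'b', 'c', 'd']
'd': index 3 in ['a', 'b', 'c', 'd'] -> ['d', 'a', 'b', 'c']
'b': index 2 in ['d', 'a', 'b', 'c'] -> ['b', 'd', 'a', 'c']
'c': index 3 in ['b', 'd', 'a', 'c'] -> ['c', 'b', 'd', 'a']
'b': index 1 in ['c', 'b', 'd', 'a'] -> ['b', 'c', 'd', 'a']


Output: [1, 1, 0, 0, 0, 3, 2, 3, 1]


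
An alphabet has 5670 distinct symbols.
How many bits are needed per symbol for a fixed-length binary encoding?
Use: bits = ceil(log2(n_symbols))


log2(5670) = 12.4691
Bracket: 2^12 = 4096 < 5670 <= 2^13 = 8192
So ceil(log2(5670)) = 13

bits = ceil(log2(5670)) = ceil(12.4691) = 13 bits


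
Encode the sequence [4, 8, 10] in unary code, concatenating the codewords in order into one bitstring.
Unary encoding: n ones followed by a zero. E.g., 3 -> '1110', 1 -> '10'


Encode each number as n ones followed by a terminating 0:
  4 -> 11110 (5 bits)
  8 -> 111111110 (9 bits)
  10 -> 11111111110 (11 bits)
Total length = 5 + 9 + 11 = 25 bits.

Unary([4, 8, 10]) = 1111011111111011111111110 (25 bits)


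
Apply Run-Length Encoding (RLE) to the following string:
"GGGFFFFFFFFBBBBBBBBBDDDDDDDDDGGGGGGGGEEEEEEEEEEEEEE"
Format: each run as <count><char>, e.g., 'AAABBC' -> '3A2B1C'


Scanning runs left to right:
  i=0: run of 'G' x 3 -> '3G'
  i=3: run of 'F' x 8 -> '8F'
  i=11: run of 'B' x 9 -> '9B'
  i=20: run of 'D' x 9 -> '9D'
  i=29: run of 'G' x 8 -> '8G'
  i=37: run of 'E' x 14 -> '14E'

RLE = 3G8F9B9D8G14E


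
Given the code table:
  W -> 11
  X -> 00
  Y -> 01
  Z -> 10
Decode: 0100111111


Decoding:
01 -> Y
00 -> X
11 -> W
11 -> W
11 -> W


Result: YXWWW


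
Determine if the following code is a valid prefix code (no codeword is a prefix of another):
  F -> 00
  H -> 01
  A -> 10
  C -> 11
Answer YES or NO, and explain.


Checking each pair (does one codeword prefix another?):
  F='00' vs H='01': no prefix
  F='00' vs A='10': no prefix
  F='00' vs C='11': no prefix
  H='01' vs F='00': no prefix
  H='01' vs A='10': no prefix
  H='01' vs C='11': no prefix
  A='10' vs F='00': no prefix
  A='10' vs H='01': no prefix
  A='10' vs C='11': no prefix
  C='11' vs F='00': no prefix
  C='11' vs H='01': no prefix
  C='11' vs A='10': no prefix
No violation found over all pairs.

YES -- this is a valid prefix code. No codeword is a prefix of any other codeword.


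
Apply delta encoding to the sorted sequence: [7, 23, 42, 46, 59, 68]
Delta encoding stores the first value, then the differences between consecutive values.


First value: 7
Deltas:
  23 - 7 = 16
  42 - 23 = 19
  46 - 42 = 4
  59 - 46 = 13
  68 - 59 = 9


Delta encoded: [7, 16, 19, 4, 13, 9]


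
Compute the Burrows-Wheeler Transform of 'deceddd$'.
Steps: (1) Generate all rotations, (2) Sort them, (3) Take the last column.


Rotations (sorted):
  0: $deceddd -> last char: d
  1: ceddd$de -> last char: e
  2: d$decedd -> last char: d
  3: dd$deced -> last char: d
  4: ddd$dece -> last char: e
  5: deceddd$ -> last char: $
  6: eceddd$d -> last char: d
  7: eddd$dec -> last char: c


BWT = dedde$dc


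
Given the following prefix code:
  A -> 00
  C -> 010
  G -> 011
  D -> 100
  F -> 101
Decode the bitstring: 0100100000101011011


Decoding step by step:
Bits 010 -> C
Bits 010 -> C
Bits 00 -> A
Bits 00 -> A
Bits 101 -> F
Bits 011 -> G
Bits 011 -> G


Decoded message: CCAAFGG


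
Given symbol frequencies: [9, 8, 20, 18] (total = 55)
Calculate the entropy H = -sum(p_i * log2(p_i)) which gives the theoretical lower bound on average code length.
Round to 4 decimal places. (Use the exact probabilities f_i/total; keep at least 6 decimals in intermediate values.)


Per-symbol terms -p_i * log2(p_i) with p_i = f_i/55:
  p = 9/55 = 0.163636: log2(p) = -2.611435, -p*log2(p) = 0.427326
  p = 8/55 = 0.145455: log2(p) = -2.781360, -p*log2(p) = 0.404561
  p = 20/55 = 0.363636: log2(p) = -1.459432, -p*log2(p) = 0.530702
  p = 18/55 = 0.327273: log2(p) = -1.611435, -p*log2(p) = 0.527379
H = 0.427326 + 0.404561 + 0.530702 + 0.527379 = 1.889968

H = 1.89 bits/symbol


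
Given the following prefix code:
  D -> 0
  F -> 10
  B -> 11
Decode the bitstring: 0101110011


Decoding step by step:
Bits 0 -> D
Bits 10 -> F
Bits 11 -> B
Bits 10 -> F
Bits 0 -> D
Bits 11 -> B


Decoded message: DFBFDB


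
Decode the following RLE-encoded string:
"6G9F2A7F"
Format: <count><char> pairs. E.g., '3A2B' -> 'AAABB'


Expanding each <count><char> pair:
  6G -> 'GGGGGG'
  9F -> 'FFFFFFFFF'
  2A -> 'AA'
  7F -> 'FFFFFFF'

Decoded = GGGGGGFFFFFFFFFAAFFFFFFF


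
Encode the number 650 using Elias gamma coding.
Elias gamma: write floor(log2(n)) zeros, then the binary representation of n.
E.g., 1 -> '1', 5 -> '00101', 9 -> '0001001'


num_bits = floor(log2(650)) + 1 = 10
leading_zeros = num_bits - 1 = 9
binary(650) = 1010001010

Elias gamma(650) = '000000000' + '1010001010' = 0000000001010001010 (19 bits)


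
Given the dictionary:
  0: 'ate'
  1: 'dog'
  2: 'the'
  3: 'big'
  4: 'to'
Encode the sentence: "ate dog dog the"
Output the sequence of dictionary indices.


Look up each word in the dictionary:
  'ate' -> 0
  'dog' -> 1
  'dog' -> 1
  'the' -> 2

Encoded: [0, 1, 1, 2]


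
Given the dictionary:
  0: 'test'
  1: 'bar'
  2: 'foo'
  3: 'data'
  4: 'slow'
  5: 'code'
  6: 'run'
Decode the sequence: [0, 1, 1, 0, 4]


Look up each index in the dictionary:
  0 -> 'test'
  1 -> 'bar'
  1 -> 'bar'
  0 -> 'test'
  4 -> 'slow'

Decoded: "test bar bar test slow"


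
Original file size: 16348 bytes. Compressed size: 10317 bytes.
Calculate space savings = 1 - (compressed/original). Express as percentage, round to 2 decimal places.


ratio = compressed/original = 10317/16348 = 0.631086
savings = 1 - ratio = 1 - 0.631086 = 0.368914
as a percentage: 0.368914 * 100 = 36.89%

Space savings = 1 - 10317/16348 = 36.89%


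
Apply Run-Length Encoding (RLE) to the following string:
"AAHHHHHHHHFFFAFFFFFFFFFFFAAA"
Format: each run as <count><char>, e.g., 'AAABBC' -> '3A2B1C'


Scanning runs left to right:
  i=0: run of 'A' x 2 -> '2A'
  i=2: run of 'H' x 8 -> '8H'
  i=10: run of 'F' x 3 -> '3F'
  i=13: run of 'A' x 1 -> '1A'
  i=14: run of 'F' x 11 -> '11F'
  i=25: run of 'A' x 3 -> '3A'

RLE = 2A8H3F1A11F3A


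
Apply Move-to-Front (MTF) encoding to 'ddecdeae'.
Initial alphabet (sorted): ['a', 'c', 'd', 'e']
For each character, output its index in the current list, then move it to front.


MTF encoding:
'd': index 2 in ['a', 'c', 'd', 'e'] -> ['d', 'a', 'c', 'e']
'd': index 0 in ['d', 'a', 'c', 'e'] -> ['d', 'a', 'c', 'e']
'e': index 3 in ['d', 'a', 'c', 'e'] -> ['e', 'd', 'a', 'c']
'c': index 3 in ['e', 'd', 'a', 'c'] -> ['c', 'e', 'd', 'a']
'd': index 2 in ['c', 'e', 'd', 'a'] -> ['d', 'c', 'e', 'a']
'e': index 2 in ['d', 'c', 'e', 'a'] -> ['e', 'd', 'c', 'a']
'a': index 3 in ['e', 'd', 'c', 'a'] -> ['a', 'e', 'd', 'c']
'e': index 1 in ['a', 'e', 'd', 'c'] -> ['e', 'a', 'd', 'c']


Output: [2, 0, 3, 3, 2, 2, 3, 1]


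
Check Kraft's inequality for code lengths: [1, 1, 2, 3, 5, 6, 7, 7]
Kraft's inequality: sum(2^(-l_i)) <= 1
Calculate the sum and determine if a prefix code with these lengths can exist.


Sum = 2^(-1) + 2^(-1) + 2^(-2) + 2^(-3) + 2^(-5) + 2^(-6) + 2^(-7) + 2^(-7)
    = 0.5 + 0.5 + 0.25 + 0.125 + 0.03125 + 0.015625 + 0.0078125 + 0.0078125
    = 184/128 = 1.4375
Since 1.4375 > 1, Kraft's inequality is NOT satisfied.
A prefix code with these lengths CANNOT exist.

Kraft sum = 1.4375. Not satisfied.


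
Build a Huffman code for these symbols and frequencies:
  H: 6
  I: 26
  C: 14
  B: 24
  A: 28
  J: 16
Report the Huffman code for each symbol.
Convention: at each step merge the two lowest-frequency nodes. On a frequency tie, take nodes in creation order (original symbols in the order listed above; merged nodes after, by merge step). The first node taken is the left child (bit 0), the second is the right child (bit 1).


Huffman tree construction:
Step 1: Merge H(6) + C(14) = 20
Step 2: Merge J(16) + (H+C)(20) = 36
Step 3: Merge B(24) + I(26) = 50
Step 4: Merge A(28) + (J+(H+C))(36) = 64
Step 5: Merge (B+I)(50) + (A+(J+(H+C)))(64) = 114
Read each symbol's code off the tree from the root (left child = 0, right child = 1).

Codes:
  H: 1110 (length 4)
  I: 01 (length 2)
  C: 1111 (length 4)
  B: 00 (length 2)
  A: 10 (length 2)
  J: 110 (length 3)
Average code length: 284/114 = 2.4912 bits/symbol


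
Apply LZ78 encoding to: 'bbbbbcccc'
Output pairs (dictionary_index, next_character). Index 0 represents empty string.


LZ78 encoding steps:
Dictionary: {0: ''}
Step 1: w='' (idx 0), next='b' -> output (0, 'b'), add 'b' as idx 1
Step 2: w='b' (idx 1), next='b' -> output (1, 'b'), add 'bb' as idx 2
Step 3: w='bb' (idx 2), next='c' -> output (2, 'c'), add 'bbc' as idx 3
Step 4: w='' (idx 0), next='c' -> output (0, 'c'), add 'c' as idx 4
Step 5: w='c' (idx 4), next='c' -> output (4, 'c'), add 'cc' as idx 5


Encoded: [(0, 'b'), (1, 'b'), (2, 'c'), (0, 'c'), (4, 'c')]


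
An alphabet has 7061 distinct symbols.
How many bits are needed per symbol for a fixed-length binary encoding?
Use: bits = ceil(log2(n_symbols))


log2(7061) = 12.7857
Bracket: 2^12 = 4096 < 7061 <= 2^13 = 8192
So ceil(log2(7061)) = 13

bits = ceil(log2(7061)) = ceil(12.7857) = 13 bits


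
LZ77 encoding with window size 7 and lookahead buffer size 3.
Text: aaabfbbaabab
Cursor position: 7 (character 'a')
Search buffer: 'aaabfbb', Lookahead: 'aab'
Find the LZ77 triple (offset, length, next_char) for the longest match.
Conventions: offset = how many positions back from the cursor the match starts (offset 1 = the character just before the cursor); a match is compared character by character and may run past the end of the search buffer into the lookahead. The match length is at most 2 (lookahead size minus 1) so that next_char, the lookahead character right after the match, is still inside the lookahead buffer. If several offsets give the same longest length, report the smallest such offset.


Try each offset into the search buffer:
  offset=1 (pos 6, char 'b'): match length 0
  offset=2 (pos 5, char 'b'): match length 0
  offset=3 (pos 4, char 'f'): match length 0
  offset=4 (pos 3, char 'b'): match length 0
  offset=5 (pos 2, char 'a'): match length 1
  offset=6 (pos 1, char 'a'): match length 2
  offset=7 (pos 0, char 'a'): match length 2
Longest match has length 2, found at offsets 6, 7; take the smallest, offset 6.
next_char = character at position 7 + 2 = 9 -> 'b'

Best match: offset=6, length=2 (matching 'aa' starting at position 1)
LZ77 triple: (6, 2, 'b')


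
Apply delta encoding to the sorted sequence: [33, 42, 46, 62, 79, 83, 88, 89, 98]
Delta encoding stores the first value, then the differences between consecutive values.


First value: 33
Deltas:
  42 - 33 = 9
  46 - 42 = 4
  62 - 46 = 16
  79 - 62 = 17
  83 - 79 = 4
  88 - 83 = 5
  89 - 88 = 1
  98 - 89 = 9


Delta encoded: [33, 9, 4, 16, 17, 4, 5, 1, 9]


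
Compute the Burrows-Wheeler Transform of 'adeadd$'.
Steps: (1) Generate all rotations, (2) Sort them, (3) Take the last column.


Rotations (sorted):
  0: $adeadd -> last char: d
  1: add$ade -> last char: e
  2: adeadd$ -> last char: $
  3: d$adead -> last char: d
  4: dd$adea -> last char: a
  5: deadd$a -> last char: a
  6: eadd$ad -> last char: d


BWT = de$daad


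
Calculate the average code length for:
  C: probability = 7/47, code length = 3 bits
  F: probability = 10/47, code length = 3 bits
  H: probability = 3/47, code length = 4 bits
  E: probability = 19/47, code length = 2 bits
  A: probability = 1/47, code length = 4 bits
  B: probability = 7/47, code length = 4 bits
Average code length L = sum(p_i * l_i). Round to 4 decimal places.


Weighted contributions p_i * l_i:
  C: (7/47) * 3 = 21/47
  F: (10/47) * 3 = 30/47
  H: (3/47) * 4 = 12/47
  E: (19/47) * 2 = 38/47
  A: (1/47) * 4 = 4/47
  B: (7/47) * 4 = 28/47
Sum = (21 + 30 + 12 + 38 + 4 + 28)/47 = 133/47

L = 133/47 = 2.8298 bits/symbol


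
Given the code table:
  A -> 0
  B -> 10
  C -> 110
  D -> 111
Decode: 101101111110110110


Decoding:
10 -> B
110 -> C
111 -> D
111 -> D
0 -> A
110 -> C
110 -> C


Result: BCDDACC


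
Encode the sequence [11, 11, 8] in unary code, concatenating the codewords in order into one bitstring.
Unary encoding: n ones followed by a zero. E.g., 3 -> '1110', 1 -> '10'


Encode each number as n ones followed by a terminating 0:
  11 -> 111111111110 (12 bits)
  11 -> 111111111110 (12 bits)
  8 -> 111111110 (9 bits)
Total length = 12 + 12 + 9 = 33 bits.

Unary([11, 11, 8]) = 111111111110111111111110111111110 (33 bits)


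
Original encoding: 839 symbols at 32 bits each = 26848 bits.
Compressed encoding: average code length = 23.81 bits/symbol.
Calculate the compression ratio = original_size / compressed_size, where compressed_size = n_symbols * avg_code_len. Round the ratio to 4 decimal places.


original_size = n_symbols * orig_bits = 839 * 32 = 26848 bits
compressed_size = n_symbols * avg_code_len = 839 * 23.81 = 19976.59 bits
ratio = original_size / compressed_size = 26848 / 19976.59 = 1.344

Compression ratio = 1.344
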